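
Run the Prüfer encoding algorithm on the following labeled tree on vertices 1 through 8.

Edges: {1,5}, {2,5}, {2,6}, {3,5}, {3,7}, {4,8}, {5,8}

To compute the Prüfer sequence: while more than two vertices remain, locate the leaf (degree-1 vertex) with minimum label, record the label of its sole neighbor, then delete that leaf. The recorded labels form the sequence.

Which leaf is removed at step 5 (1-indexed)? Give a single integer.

Step 1: current leaves = {1,4,6,7}. Remove leaf 1 (neighbor: 5).
Step 2: current leaves = {4,6,7}. Remove leaf 4 (neighbor: 8).
Step 3: current leaves = {6,7,8}. Remove leaf 6 (neighbor: 2).
Step 4: current leaves = {2,7,8}. Remove leaf 2 (neighbor: 5).
Step 5: current leaves = {7,8}. Remove leaf 7 (neighbor: 3).

Answer: 7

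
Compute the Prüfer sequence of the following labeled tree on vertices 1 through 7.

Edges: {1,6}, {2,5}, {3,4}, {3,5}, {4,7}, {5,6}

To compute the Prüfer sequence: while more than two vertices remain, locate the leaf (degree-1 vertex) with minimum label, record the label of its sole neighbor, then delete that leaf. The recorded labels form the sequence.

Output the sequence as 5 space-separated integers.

Answer: 6 5 5 3 4

Derivation:
Step 1: leaves = {1,2,7}. Remove smallest leaf 1, emit neighbor 6.
Step 2: leaves = {2,6,7}. Remove smallest leaf 2, emit neighbor 5.
Step 3: leaves = {6,7}. Remove smallest leaf 6, emit neighbor 5.
Step 4: leaves = {5,7}. Remove smallest leaf 5, emit neighbor 3.
Step 5: leaves = {3,7}. Remove smallest leaf 3, emit neighbor 4.
Done: 2 vertices remain (4, 7). Sequence = [6 5 5 3 4]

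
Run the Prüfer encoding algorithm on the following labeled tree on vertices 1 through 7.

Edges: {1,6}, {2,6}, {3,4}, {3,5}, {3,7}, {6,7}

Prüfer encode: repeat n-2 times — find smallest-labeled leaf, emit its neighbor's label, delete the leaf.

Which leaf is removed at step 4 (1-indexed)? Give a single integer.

Answer: 5

Derivation:
Step 1: current leaves = {1,2,4,5}. Remove leaf 1 (neighbor: 6).
Step 2: current leaves = {2,4,5}. Remove leaf 2 (neighbor: 6).
Step 3: current leaves = {4,5,6}. Remove leaf 4 (neighbor: 3).
Step 4: current leaves = {5,6}. Remove leaf 5 (neighbor: 3).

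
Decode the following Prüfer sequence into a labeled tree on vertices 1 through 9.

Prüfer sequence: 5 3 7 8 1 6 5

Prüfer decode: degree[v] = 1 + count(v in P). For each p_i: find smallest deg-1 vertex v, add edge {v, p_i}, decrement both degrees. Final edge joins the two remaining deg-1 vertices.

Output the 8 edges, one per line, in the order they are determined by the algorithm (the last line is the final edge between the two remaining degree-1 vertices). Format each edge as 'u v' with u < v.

Initial degrees: {1:2, 2:1, 3:2, 4:1, 5:3, 6:2, 7:2, 8:2, 9:1}
Step 1: smallest deg-1 vertex = 2, p_1 = 5. Add edge {2,5}. Now deg[2]=0, deg[5]=2.
Step 2: smallest deg-1 vertex = 4, p_2 = 3. Add edge {3,4}. Now deg[4]=0, deg[3]=1.
Step 3: smallest deg-1 vertex = 3, p_3 = 7. Add edge {3,7}. Now deg[3]=0, deg[7]=1.
Step 4: smallest deg-1 vertex = 7, p_4 = 8. Add edge {7,8}. Now deg[7]=0, deg[8]=1.
Step 5: smallest deg-1 vertex = 8, p_5 = 1. Add edge {1,8}. Now deg[8]=0, deg[1]=1.
Step 6: smallest deg-1 vertex = 1, p_6 = 6. Add edge {1,6}. Now deg[1]=0, deg[6]=1.
Step 7: smallest deg-1 vertex = 6, p_7 = 5. Add edge {5,6}. Now deg[6]=0, deg[5]=1.
Final: two remaining deg-1 vertices are 5, 9. Add edge {5,9}.

Answer: 2 5
3 4
3 7
7 8
1 8
1 6
5 6
5 9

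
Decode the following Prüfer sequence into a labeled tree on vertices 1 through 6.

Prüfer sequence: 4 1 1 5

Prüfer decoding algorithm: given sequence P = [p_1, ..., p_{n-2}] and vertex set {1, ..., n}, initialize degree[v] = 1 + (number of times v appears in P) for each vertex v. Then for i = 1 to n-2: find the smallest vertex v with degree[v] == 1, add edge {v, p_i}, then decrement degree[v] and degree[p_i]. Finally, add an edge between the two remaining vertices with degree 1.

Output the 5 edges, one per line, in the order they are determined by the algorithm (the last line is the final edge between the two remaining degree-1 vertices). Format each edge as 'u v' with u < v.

Answer: 2 4
1 3
1 4
1 5
5 6

Derivation:
Initial degrees: {1:3, 2:1, 3:1, 4:2, 5:2, 6:1}
Step 1: smallest deg-1 vertex = 2, p_1 = 4. Add edge {2,4}. Now deg[2]=0, deg[4]=1.
Step 2: smallest deg-1 vertex = 3, p_2 = 1. Add edge {1,3}. Now deg[3]=0, deg[1]=2.
Step 3: smallest deg-1 vertex = 4, p_3 = 1. Add edge {1,4}. Now deg[4]=0, deg[1]=1.
Step 4: smallest deg-1 vertex = 1, p_4 = 5. Add edge {1,5}. Now deg[1]=0, deg[5]=1.
Final: two remaining deg-1 vertices are 5, 6. Add edge {5,6}.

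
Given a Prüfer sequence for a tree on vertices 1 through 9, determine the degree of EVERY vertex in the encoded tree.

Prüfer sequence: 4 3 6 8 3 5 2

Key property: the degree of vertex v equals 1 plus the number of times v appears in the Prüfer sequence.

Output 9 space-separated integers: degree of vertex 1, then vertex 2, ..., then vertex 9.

Answer: 1 2 3 2 2 2 1 2 1

Derivation:
p_1 = 4: count[4] becomes 1
p_2 = 3: count[3] becomes 1
p_3 = 6: count[6] becomes 1
p_4 = 8: count[8] becomes 1
p_5 = 3: count[3] becomes 2
p_6 = 5: count[5] becomes 1
p_7 = 2: count[2] becomes 1
Degrees (1 + count): deg[1]=1+0=1, deg[2]=1+1=2, deg[3]=1+2=3, deg[4]=1+1=2, deg[5]=1+1=2, deg[6]=1+1=2, deg[7]=1+0=1, deg[8]=1+1=2, deg[9]=1+0=1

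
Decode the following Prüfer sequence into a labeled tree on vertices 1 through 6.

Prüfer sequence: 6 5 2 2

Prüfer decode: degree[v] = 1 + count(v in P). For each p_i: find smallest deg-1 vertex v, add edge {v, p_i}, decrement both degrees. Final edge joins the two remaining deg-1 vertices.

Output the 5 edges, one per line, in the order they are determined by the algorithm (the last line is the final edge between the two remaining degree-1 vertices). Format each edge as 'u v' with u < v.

Initial degrees: {1:1, 2:3, 3:1, 4:1, 5:2, 6:2}
Step 1: smallest deg-1 vertex = 1, p_1 = 6. Add edge {1,6}. Now deg[1]=0, deg[6]=1.
Step 2: smallest deg-1 vertex = 3, p_2 = 5. Add edge {3,5}. Now deg[3]=0, deg[5]=1.
Step 3: smallest deg-1 vertex = 4, p_3 = 2. Add edge {2,4}. Now deg[4]=0, deg[2]=2.
Step 4: smallest deg-1 vertex = 5, p_4 = 2. Add edge {2,5}. Now deg[5]=0, deg[2]=1.
Final: two remaining deg-1 vertices are 2, 6. Add edge {2,6}.

Answer: 1 6
3 5
2 4
2 5
2 6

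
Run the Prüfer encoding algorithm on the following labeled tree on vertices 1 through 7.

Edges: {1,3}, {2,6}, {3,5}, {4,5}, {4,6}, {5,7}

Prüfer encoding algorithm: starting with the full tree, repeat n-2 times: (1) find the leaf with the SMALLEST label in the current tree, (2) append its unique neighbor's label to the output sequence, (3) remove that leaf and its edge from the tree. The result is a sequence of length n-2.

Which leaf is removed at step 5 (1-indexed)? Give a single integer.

Step 1: current leaves = {1,2,7}. Remove leaf 1 (neighbor: 3).
Step 2: current leaves = {2,3,7}. Remove leaf 2 (neighbor: 6).
Step 3: current leaves = {3,6,7}. Remove leaf 3 (neighbor: 5).
Step 4: current leaves = {6,7}. Remove leaf 6 (neighbor: 4).
Step 5: current leaves = {4,7}. Remove leaf 4 (neighbor: 5).

Answer: 4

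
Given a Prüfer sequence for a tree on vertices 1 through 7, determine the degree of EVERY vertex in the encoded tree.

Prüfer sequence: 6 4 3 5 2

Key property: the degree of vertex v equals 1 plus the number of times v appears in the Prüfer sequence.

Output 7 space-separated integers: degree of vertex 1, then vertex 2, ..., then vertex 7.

Answer: 1 2 2 2 2 2 1

Derivation:
p_1 = 6: count[6] becomes 1
p_2 = 4: count[4] becomes 1
p_3 = 3: count[3] becomes 1
p_4 = 5: count[5] becomes 1
p_5 = 2: count[2] becomes 1
Degrees (1 + count): deg[1]=1+0=1, deg[2]=1+1=2, deg[3]=1+1=2, deg[4]=1+1=2, deg[5]=1+1=2, deg[6]=1+1=2, deg[7]=1+0=1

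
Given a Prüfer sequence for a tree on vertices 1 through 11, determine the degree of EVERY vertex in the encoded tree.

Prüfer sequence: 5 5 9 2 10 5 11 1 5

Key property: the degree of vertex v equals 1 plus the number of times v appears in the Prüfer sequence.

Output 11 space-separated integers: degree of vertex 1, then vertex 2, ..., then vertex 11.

Answer: 2 2 1 1 5 1 1 1 2 2 2

Derivation:
p_1 = 5: count[5] becomes 1
p_2 = 5: count[5] becomes 2
p_3 = 9: count[9] becomes 1
p_4 = 2: count[2] becomes 1
p_5 = 10: count[10] becomes 1
p_6 = 5: count[5] becomes 3
p_7 = 11: count[11] becomes 1
p_8 = 1: count[1] becomes 1
p_9 = 5: count[5] becomes 4
Degrees (1 + count): deg[1]=1+1=2, deg[2]=1+1=2, deg[3]=1+0=1, deg[4]=1+0=1, deg[5]=1+4=5, deg[6]=1+0=1, deg[7]=1+0=1, deg[8]=1+0=1, deg[9]=1+1=2, deg[10]=1+1=2, deg[11]=1+1=2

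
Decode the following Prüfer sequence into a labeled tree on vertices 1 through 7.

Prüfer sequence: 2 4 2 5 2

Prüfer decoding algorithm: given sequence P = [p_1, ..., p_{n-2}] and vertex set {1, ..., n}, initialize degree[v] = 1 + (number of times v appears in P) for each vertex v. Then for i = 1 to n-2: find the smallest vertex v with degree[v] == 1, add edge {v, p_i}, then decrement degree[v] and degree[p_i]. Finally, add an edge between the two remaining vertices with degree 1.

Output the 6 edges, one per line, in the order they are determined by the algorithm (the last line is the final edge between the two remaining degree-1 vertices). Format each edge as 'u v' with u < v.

Answer: 1 2
3 4
2 4
5 6
2 5
2 7

Derivation:
Initial degrees: {1:1, 2:4, 3:1, 4:2, 5:2, 6:1, 7:1}
Step 1: smallest deg-1 vertex = 1, p_1 = 2. Add edge {1,2}. Now deg[1]=0, deg[2]=3.
Step 2: smallest deg-1 vertex = 3, p_2 = 4. Add edge {3,4}. Now deg[3]=0, deg[4]=1.
Step 3: smallest deg-1 vertex = 4, p_3 = 2. Add edge {2,4}. Now deg[4]=0, deg[2]=2.
Step 4: smallest deg-1 vertex = 6, p_4 = 5. Add edge {5,6}. Now deg[6]=0, deg[5]=1.
Step 5: smallest deg-1 vertex = 5, p_5 = 2. Add edge {2,5}. Now deg[5]=0, deg[2]=1.
Final: two remaining deg-1 vertices are 2, 7. Add edge {2,7}.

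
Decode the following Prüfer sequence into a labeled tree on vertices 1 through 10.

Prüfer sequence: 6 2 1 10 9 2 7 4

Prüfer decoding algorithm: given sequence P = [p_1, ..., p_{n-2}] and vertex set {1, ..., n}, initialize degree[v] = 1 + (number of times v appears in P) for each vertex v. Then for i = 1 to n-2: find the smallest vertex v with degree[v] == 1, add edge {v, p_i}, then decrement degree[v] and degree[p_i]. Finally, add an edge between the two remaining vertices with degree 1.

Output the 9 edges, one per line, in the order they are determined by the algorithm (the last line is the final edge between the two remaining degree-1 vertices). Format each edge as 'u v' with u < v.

Answer: 3 6
2 5
1 6
1 10
8 9
2 9
2 7
4 7
4 10

Derivation:
Initial degrees: {1:2, 2:3, 3:1, 4:2, 5:1, 6:2, 7:2, 8:1, 9:2, 10:2}
Step 1: smallest deg-1 vertex = 3, p_1 = 6. Add edge {3,6}. Now deg[3]=0, deg[6]=1.
Step 2: smallest deg-1 vertex = 5, p_2 = 2. Add edge {2,5}. Now deg[5]=0, deg[2]=2.
Step 3: smallest deg-1 vertex = 6, p_3 = 1. Add edge {1,6}. Now deg[6]=0, deg[1]=1.
Step 4: smallest deg-1 vertex = 1, p_4 = 10. Add edge {1,10}. Now deg[1]=0, deg[10]=1.
Step 5: smallest deg-1 vertex = 8, p_5 = 9. Add edge {8,9}. Now deg[8]=0, deg[9]=1.
Step 6: smallest deg-1 vertex = 9, p_6 = 2. Add edge {2,9}. Now deg[9]=0, deg[2]=1.
Step 7: smallest deg-1 vertex = 2, p_7 = 7. Add edge {2,7}. Now deg[2]=0, deg[7]=1.
Step 8: smallest deg-1 vertex = 7, p_8 = 4. Add edge {4,7}. Now deg[7]=0, deg[4]=1.
Final: two remaining deg-1 vertices are 4, 10. Add edge {4,10}.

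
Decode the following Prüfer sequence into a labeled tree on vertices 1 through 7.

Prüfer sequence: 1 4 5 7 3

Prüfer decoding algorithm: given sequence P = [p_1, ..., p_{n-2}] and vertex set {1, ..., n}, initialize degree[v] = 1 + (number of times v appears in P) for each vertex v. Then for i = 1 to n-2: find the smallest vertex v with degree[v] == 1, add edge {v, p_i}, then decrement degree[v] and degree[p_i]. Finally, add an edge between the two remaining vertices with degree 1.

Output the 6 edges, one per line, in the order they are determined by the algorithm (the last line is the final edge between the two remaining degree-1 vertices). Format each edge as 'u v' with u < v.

Initial degrees: {1:2, 2:1, 3:2, 4:2, 5:2, 6:1, 7:2}
Step 1: smallest deg-1 vertex = 2, p_1 = 1. Add edge {1,2}. Now deg[2]=0, deg[1]=1.
Step 2: smallest deg-1 vertex = 1, p_2 = 4. Add edge {1,4}. Now deg[1]=0, deg[4]=1.
Step 3: smallest deg-1 vertex = 4, p_3 = 5. Add edge {4,5}. Now deg[4]=0, deg[5]=1.
Step 4: smallest deg-1 vertex = 5, p_4 = 7. Add edge {5,7}. Now deg[5]=0, deg[7]=1.
Step 5: smallest deg-1 vertex = 6, p_5 = 3. Add edge {3,6}. Now deg[6]=0, deg[3]=1.
Final: two remaining deg-1 vertices are 3, 7. Add edge {3,7}.

Answer: 1 2
1 4
4 5
5 7
3 6
3 7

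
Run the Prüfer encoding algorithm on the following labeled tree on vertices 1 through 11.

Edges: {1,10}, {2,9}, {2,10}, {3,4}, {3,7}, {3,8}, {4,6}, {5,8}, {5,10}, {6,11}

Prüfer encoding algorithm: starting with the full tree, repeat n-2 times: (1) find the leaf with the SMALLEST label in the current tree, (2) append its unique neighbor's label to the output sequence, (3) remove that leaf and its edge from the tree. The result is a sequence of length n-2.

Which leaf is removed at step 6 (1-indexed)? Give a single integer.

Step 1: current leaves = {1,7,9,11}. Remove leaf 1 (neighbor: 10).
Step 2: current leaves = {7,9,11}. Remove leaf 7 (neighbor: 3).
Step 3: current leaves = {9,11}. Remove leaf 9 (neighbor: 2).
Step 4: current leaves = {2,11}. Remove leaf 2 (neighbor: 10).
Step 5: current leaves = {10,11}. Remove leaf 10 (neighbor: 5).
Step 6: current leaves = {5,11}. Remove leaf 5 (neighbor: 8).

Answer: 5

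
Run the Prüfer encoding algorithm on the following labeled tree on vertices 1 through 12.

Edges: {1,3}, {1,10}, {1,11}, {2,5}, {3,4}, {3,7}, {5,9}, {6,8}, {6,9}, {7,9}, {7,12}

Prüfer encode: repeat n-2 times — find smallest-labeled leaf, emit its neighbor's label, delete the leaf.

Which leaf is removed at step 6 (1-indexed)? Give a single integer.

Step 1: current leaves = {2,4,8,10,11,12}. Remove leaf 2 (neighbor: 5).
Step 2: current leaves = {4,5,8,10,11,12}. Remove leaf 4 (neighbor: 3).
Step 3: current leaves = {5,8,10,11,12}. Remove leaf 5 (neighbor: 9).
Step 4: current leaves = {8,10,11,12}. Remove leaf 8 (neighbor: 6).
Step 5: current leaves = {6,10,11,12}. Remove leaf 6 (neighbor: 9).
Step 6: current leaves = {9,10,11,12}. Remove leaf 9 (neighbor: 7).

Answer: 9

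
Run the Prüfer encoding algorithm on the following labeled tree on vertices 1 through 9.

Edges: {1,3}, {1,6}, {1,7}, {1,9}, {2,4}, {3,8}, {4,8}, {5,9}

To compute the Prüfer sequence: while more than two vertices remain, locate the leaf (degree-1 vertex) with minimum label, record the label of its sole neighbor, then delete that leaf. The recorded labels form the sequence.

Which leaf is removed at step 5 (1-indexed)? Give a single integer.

Step 1: current leaves = {2,5,6,7}. Remove leaf 2 (neighbor: 4).
Step 2: current leaves = {4,5,6,7}. Remove leaf 4 (neighbor: 8).
Step 3: current leaves = {5,6,7,8}. Remove leaf 5 (neighbor: 9).
Step 4: current leaves = {6,7,8,9}. Remove leaf 6 (neighbor: 1).
Step 5: current leaves = {7,8,9}. Remove leaf 7 (neighbor: 1).

Answer: 7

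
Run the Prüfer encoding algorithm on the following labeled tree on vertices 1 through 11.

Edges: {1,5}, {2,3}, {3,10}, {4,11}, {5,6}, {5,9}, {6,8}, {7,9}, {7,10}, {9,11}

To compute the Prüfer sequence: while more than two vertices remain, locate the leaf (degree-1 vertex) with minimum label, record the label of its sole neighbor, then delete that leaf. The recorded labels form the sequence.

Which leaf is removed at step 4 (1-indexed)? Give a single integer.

Step 1: current leaves = {1,2,4,8}. Remove leaf 1 (neighbor: 5).
Step 2: current leaves = {2,4,8}. Remove leaf 2 (neighbor: 3).
Step 3: current leaves = {3,4,8}. Remove leaf 3 (neighbor: 10).
Step 4: current leaves = {4,8,10}. Remove leaf 4 (neighbor: 11).

Answer: 4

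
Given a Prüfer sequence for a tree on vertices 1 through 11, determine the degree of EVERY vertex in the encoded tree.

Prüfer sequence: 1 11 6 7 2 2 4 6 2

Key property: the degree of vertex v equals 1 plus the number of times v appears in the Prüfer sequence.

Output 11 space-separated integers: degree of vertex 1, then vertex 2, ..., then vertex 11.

p_1 = 1: count[1] becomes 1
p_2 = 11: count[11] becomes 1
p_3 = 6: count[6] becomes 1
p_4 = 7: count[7] becomes 1
p_5 = 2: count[2] becomes 1
p_6 = 2: count[2] becomes 2
p_7 = 4: count[4] becomes 1
p_8 = 6: count[6] becomes 2
p_9 = 2: count[2] becomes 3
Degrees (1 + count): deg[1]=1+1=2, deg[2]=1+3=4, deg[3]=1+0=1, deg[4]=1+1=2, deg[5]=1+0=1, deg[6]=1+2=3, deg[7]=1+1=2, deg[8]=1+0=1, deg[9]=1+0=1, deg[10]=1+0=1, deg[11]=1+1=2

Answer: 2 4 1 2 1 3 2 1 1 1 2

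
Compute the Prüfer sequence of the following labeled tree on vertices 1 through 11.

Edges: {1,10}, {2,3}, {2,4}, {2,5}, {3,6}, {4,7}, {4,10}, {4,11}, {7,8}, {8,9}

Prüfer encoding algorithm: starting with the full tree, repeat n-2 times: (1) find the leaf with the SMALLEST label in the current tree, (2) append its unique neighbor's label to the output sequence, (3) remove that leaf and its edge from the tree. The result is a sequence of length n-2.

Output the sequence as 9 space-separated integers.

Answer: 10 2 3 2 4 8 7 4 4

Derivation:
Step 1: leaves = {1,5,6,9,11}. Remove smallest leaf 1, emit neighbor 10.
Step 2: leaves = {5,6,9,10,11}. Remove smallest leaf 5, emit neighbor 2.
Step 3: leaves = {6,9,10,11}. Remove smallest leaf 6, emit neighbor 3.
Step 4: leaves = {3,9,10,11}. Remove smallest leaf 3, emit neighbor 2.
Step 5: leaves = {2,9,10,11}. Remove smallest leaf 2, emit neighbor 4.
Step 6: leaves = {9,10,11}. Remove smallest leaf 9, emit neighbor 8.
Step 7: leaves = {8,10,11}. Remove smallest leaf 8, emit neighbor 7.
Step 8: leaves = {7,10,11}. Remove smallest leaf 7, emit neighbor 4.
Step 9: leaves = {10,11}. Remove smallest leaf 10, emit neighbor 4.
Done: 2 vertices remain (4, 11). Sequence = [10 2 3 2 4 8 7 4 4]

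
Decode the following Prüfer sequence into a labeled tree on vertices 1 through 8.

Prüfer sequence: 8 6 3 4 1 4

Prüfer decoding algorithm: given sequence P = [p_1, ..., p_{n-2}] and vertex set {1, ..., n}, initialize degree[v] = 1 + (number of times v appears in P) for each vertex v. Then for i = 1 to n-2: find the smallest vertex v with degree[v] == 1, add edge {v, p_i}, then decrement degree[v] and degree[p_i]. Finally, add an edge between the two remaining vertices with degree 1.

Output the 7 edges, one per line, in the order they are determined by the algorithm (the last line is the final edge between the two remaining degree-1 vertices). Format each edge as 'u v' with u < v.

Initial degrees: {1:2, 2:1, 3:2, 4:3, 5:1, 6:2, 7:1, 8:2}
Step 1: smallest deg-1 vertex = 2, p_1 = 8. Add edge {2,8}. Now deg[2]=0, deg[8]=1.
Step 2: smallest deg-1 vertex = 5, p_2 = 6. Add edge {5,6}. Now deg[5]=0, deg[6]=1.
Step 3: smallest deg-1 vertex = 6, p_3 = 3. Add edge {3,6}. Now deg[6]=0, deg[3]=1.
Step 4: smallest deg-1 vertex = 3, p_4 = 4. Add edge {3,4}. Now deg[3]=0, deg[4]=2.
Step 5: smallest deg-1 vertex = 7, p_5 = 1. Add edge {1,7}. Now deg[7]=0, deg[1]=1.
Step 6: smallest deg-1 vertex = 1, p_6 = 4. Add edge {1,4}. Now deg[1]=0, deg[4]=1.
Final: two remaining deg-1 vertices are 4, 8. Add edge {4,8}.

Answer: 2 8
5 6
3 6
3 4
1 7
1 4
4 8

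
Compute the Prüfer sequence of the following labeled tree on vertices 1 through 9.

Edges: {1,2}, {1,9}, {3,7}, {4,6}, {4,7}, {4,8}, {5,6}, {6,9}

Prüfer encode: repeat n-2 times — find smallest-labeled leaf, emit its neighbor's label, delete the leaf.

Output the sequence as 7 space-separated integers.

Answer: 1 9 7 6 4 4 6

Derivation:
Step 1: leaves = {2,3,5,8}. Remove smallest leaf 2, emit neighbor 1.
Step 2: leaves = {1,3,5,8}. Remove smallest leaf 1, emit neighbor 9.
Step 3: leaves = {3,5,8,9}. Remove smallest leaf 3, emit neighbor 7.
Step 4: leaves = {5,7,8,9}. Remove smallest leaf 5, emit neighbor 6.
Step 5: leaves = {7,8,9}. Remove smallest leaf 7, emit neighbor 4.
Step 6: leaves = {8,9}. Remove smallest leaf 8, emit neighbor 4.
Step 7: leaves = {4,9}. Remove smallest leaf 4, emit neighbor 6.
Done: 2 vertices remain (6, 9). Sequence = [1 9 7 6 4 4 6]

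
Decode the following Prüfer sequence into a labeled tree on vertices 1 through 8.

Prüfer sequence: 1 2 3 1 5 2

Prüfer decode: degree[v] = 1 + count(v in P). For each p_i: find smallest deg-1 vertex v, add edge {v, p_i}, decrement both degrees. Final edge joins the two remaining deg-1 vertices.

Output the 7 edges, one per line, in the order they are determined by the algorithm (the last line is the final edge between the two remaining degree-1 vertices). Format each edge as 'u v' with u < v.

Answer: 1 4
2 6
3 7
1 3
1 5
2 5
2 8

Derivation:
Initial degrees: {1:3, 2:3, 3:2, 4:1, 5:2, 6:1, 7:1, 8:1}
Step 1: smallest deg-1 vertex = 4, p_1 = 1. Add edge {1,4}. Now deg[4]=0, deg[1]=2.
Step 2: smallest deg-1 vertex = 6, p_2 = 2. Add edge {2,6}. Now deg[6]=0, deg[2]=2.
Step 3: smallest deg-1 vertex = 7, p_3 = 3. Add edge {3,7}. Now deg[7]=0, deg[3]=1.
Step 4: smallest deg-1 vertex = 3, p_4 = 1. Add edge {1,3}. Now deg[3]=0, deg[1]=1.
Step 5: smallest deg-1 vertex = 1, p_5 = 5. Add edge {1,5}. Now deg[1]=0, deg[5]=1.
Step 6: smallest deg-1 vertex = 5, p_6 = 2. Add edge {2,5}. Now deg[5]=0, deg[2]=1.
Final: two remaining deg-1 vertices are 2, 8. Add edge {2,8}.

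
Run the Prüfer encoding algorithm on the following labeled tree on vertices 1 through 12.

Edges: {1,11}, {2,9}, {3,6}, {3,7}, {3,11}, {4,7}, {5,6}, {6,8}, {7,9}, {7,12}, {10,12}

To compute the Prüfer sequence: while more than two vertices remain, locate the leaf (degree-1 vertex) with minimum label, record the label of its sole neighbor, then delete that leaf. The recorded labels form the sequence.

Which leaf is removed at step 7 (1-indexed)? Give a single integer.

Answer: 9

Derivation:
Step 1: current leaves = {1,2,4,5,8,10}. Remove leaf 1 (neighbor: 11).
Step 2: current leaves = {2,4,5,8,10,11}. Remove leaf 2 (neighbor: 9).
Step 3: current leaves = {4,5,8,9,10,11}. Remove leaf 4 (neighbor: 7).
Step 4: current leaves = {5,8,9,10,11}. Remove leaf 5 (neighbor: 6).
Step 5: current leaves = {8,9,10,11}. Remove leaf 8 (neighbor: 6).
Step 6: current leaves = {6,9,10,11}. Remove leaf 6 (neighbor: 3).
Step 7: current leaves = {9,10,11}. Remove leaf 9 (neighbor: 7).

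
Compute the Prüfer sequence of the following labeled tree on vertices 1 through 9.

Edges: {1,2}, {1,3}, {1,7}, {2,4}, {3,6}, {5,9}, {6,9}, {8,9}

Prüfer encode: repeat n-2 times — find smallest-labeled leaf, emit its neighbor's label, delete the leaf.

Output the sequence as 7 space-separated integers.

Step 1: leaves = {4,5,7,8}. Remove smallest leaf 4, emit neighbor 2.
Step 2: leaves = {2,5,7,8}. Remove smallest leaf 2, emit neighbor 1.
Step 3: leaves = {5,7,8}. Remove smallest leaf 5, emit neighbor 9.
Step 4: leaves = {7,8}. Remove smallest leaf 7, emit neighbor 1.
Step 5: leaves = {1,8}. Remove smallest leaf 1, emit neighbor 3.
Step 6: leaves = {3,8}. Remove smallest leaf 3, emit neighbor 6.
Step 7: leaves = {6,8}. Remove smallest leaf 6, emit neighbor 9.
Done: 2 vertices remain (8, 9). Sequence = [2 1 9 1 3 6 9]

Answer: 2 1 9 1 3 6 9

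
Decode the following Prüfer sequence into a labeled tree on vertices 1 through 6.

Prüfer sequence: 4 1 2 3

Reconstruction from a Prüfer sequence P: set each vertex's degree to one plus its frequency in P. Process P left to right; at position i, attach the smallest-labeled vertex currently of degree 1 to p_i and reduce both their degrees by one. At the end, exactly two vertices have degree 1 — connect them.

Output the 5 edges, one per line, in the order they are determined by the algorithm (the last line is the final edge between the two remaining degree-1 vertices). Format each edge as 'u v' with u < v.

Answer: 4 5
1 4
1 2
2 3
3 6

Derivation:
Initial degrees: {1:2, 2:2, 3:2, 4:2, 5:1, 6:1}
Step 1: smallest deg-1 vertex = 5, p_1 = 4. Add edge {4,5}. Now deg[5]=0, deg[4]=1.
Step 2: smallest deg-1 vertex = 4, p_2 = 1. Add edge {1,4}. Now deg[4]=0, deg[1]=1.
Step 3: smallest deg-1 vertex = 1, p_3 = 2. Add edge {1,2}. Now deg[1]=0, deg[2]=1.
Step 4: smallest deg-1 vertex = 2, p_4 = 3. Add edge {2,3}. Now deg[2]=0, deg[3]=1.
Final: two remaining deg-1 vertices are 3, 6. Add edge {3,6}.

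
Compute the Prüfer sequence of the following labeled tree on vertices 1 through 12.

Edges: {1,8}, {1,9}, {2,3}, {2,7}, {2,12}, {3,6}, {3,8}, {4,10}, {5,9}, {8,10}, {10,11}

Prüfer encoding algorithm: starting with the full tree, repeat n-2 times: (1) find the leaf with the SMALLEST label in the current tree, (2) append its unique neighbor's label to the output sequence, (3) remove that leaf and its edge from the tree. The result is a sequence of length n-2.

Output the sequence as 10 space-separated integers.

Step 1: leaves = {4,5,6,7,11,12}. Remove smallest leaf 4, emit neighbor 10.
Step 2: leaves = {5,6,7,11,12}. Remove smallest leaf 5, emit neighbor 9.
Step 3: leaves = {6,7,9,11,12}. Remove smallest leaf 6, emit neighbor 3.
Step 4: leaves = {7,9,11,12}. Remove smallest leaf 7, emit neighbor 2.
Step 5: leaves = {9,11,12}. Remove smallest leaf 9, emit neighbor 1.
Step 6: leaves = {1,11,12}. Remove smallest leaf 1, emit neighbor 8.
Step 7: leaves = {11,12}. Remove smallest leaf 11, emit neighbor 10.
Step 8: leaves = {10,12}. Remove smallest leaf 10, emit neighbor 8.
Step 9: leaves = {8,12}. Remove smallest leaf 8, emit neighbor 3.
Step 10: leaves = {3,12}. Remove smallest leaf 3, emit neighbor 2.
Done: 2 vertices remain (2, 12). Sequence = [10 9 3 2 1 8 10 8 3 2]

Answer: 10 9 3 2 1 8 10 8 3 2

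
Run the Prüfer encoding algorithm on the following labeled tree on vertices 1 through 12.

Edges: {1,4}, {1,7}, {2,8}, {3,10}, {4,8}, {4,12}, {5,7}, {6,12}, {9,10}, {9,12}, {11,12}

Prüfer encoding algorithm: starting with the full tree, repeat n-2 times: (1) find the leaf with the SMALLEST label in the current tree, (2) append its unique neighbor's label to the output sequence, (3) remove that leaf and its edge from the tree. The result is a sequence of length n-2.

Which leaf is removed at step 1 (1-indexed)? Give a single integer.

Step 1: current leaves = {2,3,5,6,11}. Remove leaf 2 (neighbor: 8).

Answer: 2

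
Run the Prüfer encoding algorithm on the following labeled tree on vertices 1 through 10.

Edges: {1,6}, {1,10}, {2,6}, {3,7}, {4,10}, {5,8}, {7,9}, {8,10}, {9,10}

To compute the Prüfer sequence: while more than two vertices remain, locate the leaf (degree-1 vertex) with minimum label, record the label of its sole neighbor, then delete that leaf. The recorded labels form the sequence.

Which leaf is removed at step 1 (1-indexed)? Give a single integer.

Step 1: current leaves = {2,3,4,5}. Remove leaf 2 (neighbor: 6).

Answer: 2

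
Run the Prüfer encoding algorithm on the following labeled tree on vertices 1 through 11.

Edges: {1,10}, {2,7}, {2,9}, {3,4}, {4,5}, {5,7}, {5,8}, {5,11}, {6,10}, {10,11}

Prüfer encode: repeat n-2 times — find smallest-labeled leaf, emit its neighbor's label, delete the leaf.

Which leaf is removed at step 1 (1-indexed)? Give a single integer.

Answer: 1

Derivation:
Step 1: current leaves = {1,3,6,8,9}. Remove leaf 1 (neighbor: 10).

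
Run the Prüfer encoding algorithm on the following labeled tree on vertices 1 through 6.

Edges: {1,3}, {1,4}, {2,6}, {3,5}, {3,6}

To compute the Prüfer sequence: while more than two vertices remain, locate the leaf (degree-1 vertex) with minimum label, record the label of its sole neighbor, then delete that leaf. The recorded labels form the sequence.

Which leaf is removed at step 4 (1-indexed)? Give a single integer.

Step 1: current leaves = {2,4,5}. Remove leaf 2 (neighbor: 6).
Step 2: current leaves = {4,5,6}. Remove leaf 4 (neighbor: 1).
Step 3: current leaves = {1,5,6}. Remove leaf 1 (neighbor: 3).
Step 4: current leaves = {5,6}. Remove leaf 5 (neighbor: 3).

Answer: 5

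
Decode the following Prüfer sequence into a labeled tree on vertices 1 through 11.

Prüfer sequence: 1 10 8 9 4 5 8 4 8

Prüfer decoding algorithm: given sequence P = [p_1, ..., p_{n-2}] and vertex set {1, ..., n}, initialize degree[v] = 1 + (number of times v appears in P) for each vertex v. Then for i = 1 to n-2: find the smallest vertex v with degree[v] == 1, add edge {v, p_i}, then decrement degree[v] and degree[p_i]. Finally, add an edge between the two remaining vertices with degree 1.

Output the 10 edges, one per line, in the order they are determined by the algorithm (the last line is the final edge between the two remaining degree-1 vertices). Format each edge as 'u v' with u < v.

Answer: 1 2
1 10
3 8
6 9
4 7
5 9
5 8
4 10
4 8
8 11

Derivation:
Initial degrees: {1:2, 2:1, 3:1, 4:3, 5:2, 6:1, 7:1, 8:4, 9:2, 10:2, 11:1}
Step 1: smallest deg-1 vertex = 2, p_1 = 1. Add edge {1,2}. Now deg[2]=0, deg[1]=1.
Step 2: smallest deg-1 vertex = 1, p_2 = 10. Add edge {1,10}. Now deg[1]=0, deg[10]=1.
Step 3: smallest deg-1 vertex = 3, p_3 = 8. Add edge {3,8}. Now deg[3]=0, deg[8]=3.
Step 4: smallest deg-1 vertex = 6, p_4 = 9. Add edge {6,9}. Now deg[6]=0, deg[9]=1.
Step 5: smallest deg-1 vertex = 7, p_5 = 4. Add edge {4,7}. Now deg[7]=0, deg[4]=2.
Step 6: smallest deg-1 vertex = 9, p_6 = 5. Add edge {5,9}. Now deg[9]=0, deg[5]=1.
Step 7: smallest deg-1 vertex = 5, p_7 = 8. Add edge {5,8}. Now deg[5]=0, deg[8]=2.
Step 8: smallest deg-1 vertex = 10, p_8 = 4. Add edge {4,10}. Now deg[10]=0, deg[4]=1.
Step 9: smallest deg-1 vertex = 4, p_9 = 8. Add edge {4,8}. Now deg[4]=0, deg[8]=1.
Final: two remaining deg-1 vertices are 8, 11. Add edge {8,11}.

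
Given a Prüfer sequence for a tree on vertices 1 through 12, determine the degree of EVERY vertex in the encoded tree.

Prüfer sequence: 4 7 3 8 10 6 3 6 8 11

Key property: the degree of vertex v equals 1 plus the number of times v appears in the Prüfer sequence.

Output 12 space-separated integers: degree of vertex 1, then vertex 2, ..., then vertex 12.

p_1 = 4: count[4] becomes 1
p_2 = 7: count[7] becomes 1
p_3 = 3: count[3] becomes 1
p_4 = 8: count[8] becomes 1
p_5 = 10: count[10] becomes 1
p_6 = 6: count[6] becomes 1
p_7 = 3: count[3] becomes 2
p_8 = 6: count[6] becomes 2
p_9 = 8: count[8] becomes 2
p_10 = 11: count[11] becomes 1
Degrees (1 + count): deg[1]=1+0=1, deg[2]=1+0=1, deg[3]=1+2=3, deg[4]=1+1=2, deg[5]=1+0=1, deg[6]=1+2=3, deg[7]=1+1=2, deg[8]=1+2=3, deg[9]=1+0=1, deg[10]=1+1=2, deg[11]=1+1=2, deg[12]=1+0=1

Answer: 1 1 3 2 1 3 2 3 1 2 2 1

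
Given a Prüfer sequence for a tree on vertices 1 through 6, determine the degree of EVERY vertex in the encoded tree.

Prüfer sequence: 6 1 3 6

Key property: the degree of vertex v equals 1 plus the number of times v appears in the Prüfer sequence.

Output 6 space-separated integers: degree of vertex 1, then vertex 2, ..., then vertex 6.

Answer: 2 1 2 1 1 3

Derivation:
p_1 = 6: count[6] becomes 1
p_2 = 1: count[1] becomes 1
p_3 = 3: count[3] becomes 1
p_4 = 6: count[6] becomes 2
Degrees (1 + count): deg[1]=1+1=2, deg[2]=1+0=1, deg[3]=1+1=2, deg[4]=1+0=1, deg[5]=1+0=1, deg[6]=1+2=3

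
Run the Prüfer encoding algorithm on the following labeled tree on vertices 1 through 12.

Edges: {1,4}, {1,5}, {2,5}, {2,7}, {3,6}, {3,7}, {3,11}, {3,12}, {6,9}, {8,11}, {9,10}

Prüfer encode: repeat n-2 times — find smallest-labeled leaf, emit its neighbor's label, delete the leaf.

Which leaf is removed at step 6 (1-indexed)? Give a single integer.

Step 1: current leaves = {4,8,10,12}. Remove leaf 4 (neighbor: 1).
Step 2: current leaves = {1,8,10,12}. Remove leaf 1 (neighbor: 5).
Step 3: current leaves = {5,8,10,12}. Remove leaf 5 (neighbor: 2).
Step 4: current leaves = {2,8,10,12}. Remove leaf 2 (neighbor: 7).
Step 5: current leaves = {7,8,10,12}. Remove leaf 7 (neighbor: 3).
Step 6: current leaves = {8,10,12}. Remove leaf 8 (neighbor: 11).

Answer: 8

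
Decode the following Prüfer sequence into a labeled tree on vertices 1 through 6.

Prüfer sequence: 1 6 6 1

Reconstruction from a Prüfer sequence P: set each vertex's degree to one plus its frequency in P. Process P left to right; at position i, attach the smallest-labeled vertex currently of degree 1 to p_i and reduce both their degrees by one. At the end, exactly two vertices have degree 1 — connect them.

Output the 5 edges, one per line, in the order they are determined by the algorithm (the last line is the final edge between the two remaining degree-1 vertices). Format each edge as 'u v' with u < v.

Answer: 1 2
3 6
4 6
1 5
1 6

Derivation:
Initial degrees: {1:3, 2:1, 3:1, 4:1, 5:1, 6:3}
Step 1: smallest deg-1 vertex = 2, p_1 = 1. Add edge {1,2}. Now deg[2]=0, deg[1]=2.
Step 2: smallest deg-1 vertex = 3, p_2 = 6. Add edge {3,6}. Now deg[3]=0, deg[6]=2.
Step 3: smallest deg-1 vertex = 4, p_3 = 6. Add edge {4,6}. Now deg[4]=0, deg[6]=1.
Step 4: smallest deg-1 vertex = 5, p_4 = 1. Add edge {1,5}. Now deg[5]=0, deg[1]=1.
Final: two remaining deg-1 vertices are 1, 6. Add edge {1,6}.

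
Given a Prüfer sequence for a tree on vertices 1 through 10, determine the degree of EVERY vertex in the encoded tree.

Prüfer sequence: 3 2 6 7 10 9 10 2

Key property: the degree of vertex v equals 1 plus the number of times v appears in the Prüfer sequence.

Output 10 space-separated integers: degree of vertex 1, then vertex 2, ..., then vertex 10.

p_1 = 3: count[3] becomes 1
p_2 = 2: count[2] becomes 1
p_3 = 6: count[6] becomes 1
p_4 = 7: count[7] becomes 1
p_5 = 10: count[10] becomes 1
p_6 = 9: count[9] becomes 1
p_7 = 10: count[10] becomes 2
p_8 = 2: count[2] becomes 2
Degrees (1 + count): deg[1]=1+0=1, deg[2]=1+2=3, deg[3]=1+1=2, deg[4]=1+0=1, deg[5]=1+0=1, deg[6]=1+1=2, deg[7]=1+1=2, deg[8]=1+0=1, deg[9]=1+1=2, deg[10]=1+2=3

Answer: 1 3 2 1 1 2 2 1 2 3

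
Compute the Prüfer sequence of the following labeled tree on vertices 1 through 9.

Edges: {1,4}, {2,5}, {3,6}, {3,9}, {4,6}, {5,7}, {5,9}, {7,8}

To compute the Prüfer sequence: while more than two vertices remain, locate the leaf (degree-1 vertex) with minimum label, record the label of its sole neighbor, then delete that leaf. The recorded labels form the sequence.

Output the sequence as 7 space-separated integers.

Step 1: leaves = {1,2,8}. Remove smallest leaf 1, emit neighbor 4.
Step 2: leaves = {2,4,8}. Remove smallest leaf 2, emit neighbor 5.
Step 3: leaves = {4,8}. Remove smallest leaf 4, emit neighbor 6.
Step 4: leaves = {6,8}. Remove smallest leaf 6, emit neighbor 3.
Step 5: leaves = {3,8}. Remove smallest leaf 3, emit neighbor 9.
Step 6: leaves = {8,9}. Remove smallest leaf 8, emit neighbor 7.
Step 7: leaves = {7,9}. Remove smallest leaf 7, emit neighbor 5.
Done: 2 vertices remain (5, 9). Sequence = [4 5 6 3 9 7 5]

Answer: 4 5 6 3 9 7 5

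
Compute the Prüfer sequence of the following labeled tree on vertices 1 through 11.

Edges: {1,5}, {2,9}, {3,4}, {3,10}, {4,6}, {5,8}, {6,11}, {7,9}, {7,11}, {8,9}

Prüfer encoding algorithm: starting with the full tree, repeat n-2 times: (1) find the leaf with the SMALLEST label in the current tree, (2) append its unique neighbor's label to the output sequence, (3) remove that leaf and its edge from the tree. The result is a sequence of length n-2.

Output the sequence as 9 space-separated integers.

Answer: 5 9 8 9 7 11 3 4 6

Derivation:
Step 1: leaves = {1,2,10}. Remove smallest leaf 1, emit neighbor 5.
Step 2: leaves = {2,5,10}. Remove smallest leaf 2, emit neighbor 9.
Step 3: leaves = {5,10}. Remove smallest leaf 5, emit neighbor 8.
Step 4: leaves = {8,10}. Remove smallest leaf 8, emit neighbor 9.
Step 5: leaves = {9,10}. Remove smallest leaf 9, emit neighbor 7.
Step 6: leaves = {7,10}. Remove smallest leaf 7, emit neighbor 11.
Step 7: leaves = {10,11}. Remove smallest leaf 10, emit neighbor 3.
Step 8: leaves = {3,11}. Remove smallest leaf 3, emit neighbor 4.
Step 9: leaves = {4,11}. Remove smallest leaf 4, emit neighbor 6.
Done: 2 vertices remain (6, 11). Sequence = [5 9 8 9 7 11 3 4 6]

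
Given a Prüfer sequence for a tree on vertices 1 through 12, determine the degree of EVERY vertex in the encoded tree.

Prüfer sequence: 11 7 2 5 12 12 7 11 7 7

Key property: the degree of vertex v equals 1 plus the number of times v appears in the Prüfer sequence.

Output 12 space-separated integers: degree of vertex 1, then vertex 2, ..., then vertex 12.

Answer: 1 2 1 1 2 1 5 1 1 1 3 3

Derivation:
p_1 = 11: count[11] becomes 1
p_2 = 7: count[7] becomes 1
p_3 = 2: count[2] becomes 1
p_4 = 5: count[5] becomes 1
p_5 = 12: count[12] becomes 1
p_6 = 12: count[12] becomes 2
p_7 = 7: count[7] becomes 2
p_8 = 11: count[11] becomes 2
p_9 = 7: count[7] becomes 3
p_10 = 7: count[7] becomes 4
Degrees (1 + count): deg[1]=1+0=1, deg[2]=1+1=2, deg[3]=1+0=1, deg[4]=1+0=1, deg[5]=1+1=2, deg[6]=1+0=1, deg[7]=1+4=5, deg[8]=1+0=1, deg[9]=1+0=1, deg[10]=1+0=1, deg[11]=1+2=3, deg[12]=1+2=3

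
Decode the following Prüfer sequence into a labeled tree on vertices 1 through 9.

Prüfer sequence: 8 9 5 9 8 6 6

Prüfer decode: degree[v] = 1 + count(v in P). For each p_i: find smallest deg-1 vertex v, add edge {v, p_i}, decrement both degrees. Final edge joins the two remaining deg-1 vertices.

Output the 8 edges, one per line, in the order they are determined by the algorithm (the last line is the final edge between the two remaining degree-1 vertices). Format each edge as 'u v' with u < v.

Initial degrees: {1:1, 2:1, 3:1, 4:1, 5:2, 6:3, 7:1, 8:3, 9:3}
Step 1: smallest deg-1 vertex = 1, p_1 = 8. Add edge {1,8}. Now deg[1]=0, deg[8]=2.
Step 2: smallest deg-1 vertex = 2, p_2 = 9. Add edge {2,9}. Now deg[2]=0, deg[9]=2.
Step 3: smallest deg-1 vertex = 3, p_3 = 5. Add edge {3,5}. Now deg[3]=0, deg[5]=1.
Step 4: smallest deg-1 vertex = 4, p_4 = 9. Add edge {4,9}. Now deg[4]=0, deg[9]=1.
Step 5: smallest deg-1 vertex = 5, p_5 = 8. Add edge {5,8}. Now deg[5]=0, deg[8]=1.
Step 6: smallest deg-1 vertex = 7, p_6 = 6. Add edge {6,7}. Now deg[7]=0, deg[6]=2.
Step 7: smallest deg-1 vertex = 8, p_7 = 6. Add edge {6,8}. Now deg[8]=0, deg[6]=1.
Final: two remaining deg-1 vertices are 6, 9. Add edge {6,9}.

Answer: 1 8
2 9
3 5
4 9
5 8
6 7
6 8
6 9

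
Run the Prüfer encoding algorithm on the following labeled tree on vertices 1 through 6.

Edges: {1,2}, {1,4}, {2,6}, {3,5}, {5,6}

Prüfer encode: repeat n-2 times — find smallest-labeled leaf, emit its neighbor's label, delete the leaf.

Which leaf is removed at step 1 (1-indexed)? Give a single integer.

Step 1: current leaves = {3,4}. Remove leaf 3 (neighbor: 5).

Answer: 3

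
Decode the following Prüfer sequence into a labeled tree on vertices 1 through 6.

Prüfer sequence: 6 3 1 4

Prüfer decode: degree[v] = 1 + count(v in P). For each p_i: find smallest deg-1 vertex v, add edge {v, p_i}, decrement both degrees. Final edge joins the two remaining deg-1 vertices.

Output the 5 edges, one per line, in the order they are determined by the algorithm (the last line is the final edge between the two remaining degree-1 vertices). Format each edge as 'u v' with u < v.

Answer: 2 6
3 5
1 3
1 4
4 6

Derivation:
Initial degrees: {1:2, 2:1, 3:2, 4:2, 5:1, 6:2}
Step 1: smallest deg-1 vertex = 2, p_1 = 6. Add edge {2,6}. Now deg[2]=0, deg[6]=1.
Step 2: smallest deg-1 vertex = 5, p_2 = 3. Add edge {3,5}. Now deg[5]=0, deg[3]=1.
Step 3: smallest deg-1 vertex = 3, p_3 = 1. Add edge {1,3}. Now deg[3]=0, deg[1]=1.
Step 4: smallest deg-1 vertex = 1, p_4 = 4. Add edge {1,4}. Now deg[1]=0, deg[4]=1.
Final: two remaining deg-1 vertices are 4, 6. Add edge {4,6}.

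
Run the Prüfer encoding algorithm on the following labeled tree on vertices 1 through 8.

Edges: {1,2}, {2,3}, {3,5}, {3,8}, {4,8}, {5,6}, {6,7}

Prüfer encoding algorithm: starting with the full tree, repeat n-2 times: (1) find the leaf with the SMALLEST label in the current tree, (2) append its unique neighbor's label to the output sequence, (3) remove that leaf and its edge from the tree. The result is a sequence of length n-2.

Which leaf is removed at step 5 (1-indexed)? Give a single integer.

Answer: 6

Derivation:
Step 1: current leaves = {1,4,7}. Remove leaf 1 (neighbor: 2).
Step 2: current leaves = {2,4,7}. Remove leaf 2 (neighbor: 3).
Step 3: current leaves = {4,7}. Remove leaf 4 (neighbor: 8).
Step 4: current leaves = {7,8}. Remove leaf 7 (neighbor: 6).
Step 5: current leaves = {6,8}. Remove leaf 6 (neighbor: 5).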